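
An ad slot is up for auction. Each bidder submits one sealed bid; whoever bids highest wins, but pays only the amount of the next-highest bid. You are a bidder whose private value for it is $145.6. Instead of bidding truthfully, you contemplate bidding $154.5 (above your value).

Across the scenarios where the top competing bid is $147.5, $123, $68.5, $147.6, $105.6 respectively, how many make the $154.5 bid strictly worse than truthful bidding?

2

The deviation hurts exactly when the highest competing bid lies strictly between $145.6 and $154.5 — overbidding then wins at a price above your value.
$147.5: inside the interval → strictly worse (loss $1.9).
$123: below both → same outcome either way.
$68.5: below both → same outcome either way.
$147.6: inside the interval → strictly worse (loss $2).
$105.6: below both → same outcome either way.
Count: 2.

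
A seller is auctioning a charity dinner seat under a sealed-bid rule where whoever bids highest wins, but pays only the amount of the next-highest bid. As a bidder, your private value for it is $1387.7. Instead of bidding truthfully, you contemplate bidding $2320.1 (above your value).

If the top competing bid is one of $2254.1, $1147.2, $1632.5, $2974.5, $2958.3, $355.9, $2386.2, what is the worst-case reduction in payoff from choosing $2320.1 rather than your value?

$2254.1: truthful gives $0, deviation gives −$866.4 → loss $866.4.
$1147.2: same outcome either way → loss $0.
$1632.5: truthful gives $0, deviation gives −$244.8 → loss $244.8.
$2974.5: same outcome either way → loss $0.
$2958.3: same outcome either way → loss $0.
$355.9: same outcome either way → loss $0.
$2386.2: same outcome either way → loss $0.
Maximum loss: $866.4.

$866.4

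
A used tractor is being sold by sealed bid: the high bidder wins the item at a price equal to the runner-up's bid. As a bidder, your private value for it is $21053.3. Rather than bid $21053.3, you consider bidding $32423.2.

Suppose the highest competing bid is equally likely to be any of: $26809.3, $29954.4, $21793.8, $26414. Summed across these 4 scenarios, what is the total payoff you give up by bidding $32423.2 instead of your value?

The deviation costs you only when the competing bid falls strictly between $21053.3 and $32423.2; elsewhere both bids give the same outcome.
$26809.3: truthful payoff $0, deviation payoff −$5756 → loss $5756.
$29954.4: truthful payoff $0, deviation payoff −$8901.1 → loss $8901.1.
$21793.8: truthful payoff $0, deviation payoff −$740.5 → loss $740.5.
$26414: truthful payoff $0, deviation payoff −$5360.7 → loss $5360.7.
Total loss = $5756 + $8901.1 + $740.5 + $5360.7 = $20758.3.
Truthful bidding weakly dominates here: raising your bid can only win items priced above your value, and lowering it can only forfeit items priced below.

$20758.3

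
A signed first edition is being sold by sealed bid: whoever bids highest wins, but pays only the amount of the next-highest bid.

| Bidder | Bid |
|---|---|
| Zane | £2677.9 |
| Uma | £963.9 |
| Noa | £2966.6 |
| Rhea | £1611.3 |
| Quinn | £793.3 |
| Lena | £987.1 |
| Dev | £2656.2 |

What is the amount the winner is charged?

Highest bid: Noa at £2966.6, so Noa wins.
Second-highest bid: Zane at £2677.9 — that is the price the winner pays.

£2677.9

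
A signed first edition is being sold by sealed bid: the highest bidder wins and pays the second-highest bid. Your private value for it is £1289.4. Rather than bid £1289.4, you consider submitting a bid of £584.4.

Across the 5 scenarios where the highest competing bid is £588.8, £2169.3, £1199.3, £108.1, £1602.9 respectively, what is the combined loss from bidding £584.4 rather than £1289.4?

The deviation costs you only when the competing bid falls strictly between £584.4 and £1289.4; elsewhere both bids give the same outcome.
£588.8: truthful payoff £700.6, deviation payoff £0 → loss £700.6.
£2169.3: outcomes coincide → loss £0.
£1199.3: truthful payoff £90.1, deviation payoff £0 → loss £90.1.
£108.1: outcomes coincide → loss £0.
£1602.9: outcomes coincide → loss £0.
Total loss = £700.6 + £90.1 = £790.7.

£790.7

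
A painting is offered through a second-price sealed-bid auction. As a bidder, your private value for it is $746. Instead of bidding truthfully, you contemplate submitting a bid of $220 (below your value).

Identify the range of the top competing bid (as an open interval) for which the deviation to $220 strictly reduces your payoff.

($220, $746)

If the competing bid is below $220, both bids win at the same price — no difference.
If it is above $746, both bids lose — no difference.
If it lies strictly between $220 and $746, bidding your value wins at a price below your value (positive payoff) while bidding $220 loses (payoff 0).
So the deviation strictly hurts on the open interval ($220, $746).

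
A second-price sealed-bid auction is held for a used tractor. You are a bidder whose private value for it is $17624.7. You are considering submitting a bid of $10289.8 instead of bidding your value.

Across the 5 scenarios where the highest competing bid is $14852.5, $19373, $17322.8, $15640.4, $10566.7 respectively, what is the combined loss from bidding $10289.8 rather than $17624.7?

$12116.4

The deviation costs you only when the competing bid falls strictly between $10289.8 and $17624.7; elsewhere both bids give the same outcome.
$14852.5: truthful payoff $2772.2, deviation payoff $0 → loss $2772.2.
$19373: outcomes coincide → loss $0.
$17322.8: truthful payoff $301.9, deviation payoff $0 → loss $301.9.
$15640.4: truthful payoff $1984.3, deviation payoff $0 → loss $1984.3.
$10566.7: truthful payoff $7058, deviation payoff $0 → loss $7058.
Total loss = $2772.2 + $301.9 + $1984.3 + $7058 = $12116.4.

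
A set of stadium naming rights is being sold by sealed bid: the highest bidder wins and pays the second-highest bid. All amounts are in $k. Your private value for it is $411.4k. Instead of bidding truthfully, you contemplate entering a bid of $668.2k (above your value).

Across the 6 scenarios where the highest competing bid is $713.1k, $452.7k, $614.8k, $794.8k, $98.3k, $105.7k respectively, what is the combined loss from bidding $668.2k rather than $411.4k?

The deviation costs you only when the competing bid falls strictly between $411.4k and $668.2k; elsewhere both bids give the same outcome.
$713.1k: outcomes coincide → loss $0k.
$452.7k: truthful payoff $0k, deviation payoff −$41.3k → loss $41.3k.
$614.8k: truthful payoff $0k, deviation payoff −$203.4k → loss $203.4k.
$794.8k: outcomes coincide → loss $0k.
$98.3k: outcomes coincide → loss $0k.
$105.7k: outcomes coincide → loss $0k.
Total loss = $41.3k + $203.4k = $244.7k.
In a second-price auction your bid sets only whether you win, not what you pay, so bidding your true value is weakly dominant.

$244.7k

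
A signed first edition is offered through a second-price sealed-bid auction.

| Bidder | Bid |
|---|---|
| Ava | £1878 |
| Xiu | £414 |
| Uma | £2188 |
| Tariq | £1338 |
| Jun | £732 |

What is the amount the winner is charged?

Highest bid: Uma at £2188, so Uma wins.
Second-highest bid: Ava at £1878 — that is the price the winner pays.

£1878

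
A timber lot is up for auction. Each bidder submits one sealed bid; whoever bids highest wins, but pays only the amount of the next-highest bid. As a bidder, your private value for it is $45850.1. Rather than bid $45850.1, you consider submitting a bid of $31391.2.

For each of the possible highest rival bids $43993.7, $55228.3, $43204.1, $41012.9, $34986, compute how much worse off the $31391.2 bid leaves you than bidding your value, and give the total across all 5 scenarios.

The deviation costs you only when the competing bid falls strictly between $31391.2 and $45850.1; elsewhere both bids give the same outcome.
$43993.7: truthful payoff $1856.4, deviation payoff $0 → loss $1856.4.
$55228.3: outcomes coincide → loss $0.
$43204.1: truthful payoff $2646, deviation payoff $0 → loss $2646.
$41012.9: truthful payoff $4837.2, deviation payoff $0 → loss $4837.2.
$34986: truthful payoff $10864.1, deviation payoff $0 → loss $10864.1.
Total loss = $1856.4 + $2646 + $4837.2 + $10864.1 = $20203.7.

$20203.7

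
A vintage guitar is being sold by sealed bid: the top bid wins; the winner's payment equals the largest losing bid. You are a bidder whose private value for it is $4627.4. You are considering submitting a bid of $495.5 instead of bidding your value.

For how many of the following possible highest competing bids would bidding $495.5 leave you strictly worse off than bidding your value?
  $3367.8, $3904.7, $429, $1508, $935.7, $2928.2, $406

5

The deviation hurts exactly when the highest competing bid lies strictly between $495.5 and $4627.4 — underbidding then forfeits a profitable win.
$3367.8: inside the interval → strictly worse (loss $1259.6).
$3904.7: inside the interval → strictly worse (loss $722.7).
$429: below both → same outcome either way.
$1508: inside the interval → strictly worse (loss $3119.4).
$935.7: inside the interval → strictly worse (loss $3691.7).
$2928.2: inside the interval → strictly worse (loss $1699.2).
$406: below both → same outcome either way.
Count: 5.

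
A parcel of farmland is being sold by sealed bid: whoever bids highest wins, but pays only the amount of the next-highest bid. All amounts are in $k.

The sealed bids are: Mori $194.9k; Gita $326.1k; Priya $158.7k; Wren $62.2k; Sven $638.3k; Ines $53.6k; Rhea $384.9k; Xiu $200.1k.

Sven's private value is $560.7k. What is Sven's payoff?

$175.8k

Highest bid: Sven at $638.3k, so Sven wins.
Second-highest bid: Rhea at $384.9k — that is the price the winner pays.
Sven's payoff = value − price = $560.7k − $384.9k = $175.8k.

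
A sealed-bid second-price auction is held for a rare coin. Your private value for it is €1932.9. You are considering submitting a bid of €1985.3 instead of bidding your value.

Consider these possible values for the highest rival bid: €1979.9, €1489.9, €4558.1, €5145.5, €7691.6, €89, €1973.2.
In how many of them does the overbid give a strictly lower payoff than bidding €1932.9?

2

The deviation hurts exactly when the highest competing bid lies strictly between €1932.9 and €1985.3 — overbidding then wins at a price above your value.
€1979.9: inside the interval → strictly worse (loss €47).
€1489.9: below both → same outcome either way.
€4558.1: above both → same outcome either way.
€5145.5: above both → same outcome either way.
€7691.6: above both → same outcome either way.
€89: below both → same outcome either way.
€1973.2: inside the interval → strictly worse (loss €40.3).
Count: 2.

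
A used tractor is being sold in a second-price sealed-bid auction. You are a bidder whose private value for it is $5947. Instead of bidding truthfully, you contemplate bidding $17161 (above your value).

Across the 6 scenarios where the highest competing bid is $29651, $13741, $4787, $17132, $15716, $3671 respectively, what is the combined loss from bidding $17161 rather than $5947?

The deviation costs you only when the competing bid falls strictly between $5947 and $17161; elsewhere both bids give the same outcome.
$29651: outcomes coincide → loss $0.
$13741: truthful payoff $0, deviation payoff −$7794 → loss $7794.
$4787: outcomes coincide → loss $0.
$17132: truthful payoff $0, deviation payoff −$11185 → loss $11185.
$15716: truthful payoff $0, deviation payoff −$9769 → loss $9769.
$3671: outcomes coincide → loss $0.
Total loss = $7794 + $11185 + $9769 = $28748.
Because the price is fixed by the runner-up's bid, deviating from your value can only change a good outcome into a bad one — never the reverse.

$28748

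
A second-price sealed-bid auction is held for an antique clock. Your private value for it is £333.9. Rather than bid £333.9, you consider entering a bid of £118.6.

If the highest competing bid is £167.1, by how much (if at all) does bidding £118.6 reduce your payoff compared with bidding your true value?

£166.8

Bidding your value £333.9: you win (since £333.9 > £167.1) and pay £167.1. Payoff £166.8.
Bidding £118.6: you lose. Payoff £0.
The competing bid £167.1 lies between your shaded bid and your value, so underbidding forfeits an item you could have won at a profitable price.
Loss from deviating = £166.8 − (£0) = £166.8.
In a second-price auction your bid sets only whether you win, not what you pay, so bidding your true value is weakly dominant.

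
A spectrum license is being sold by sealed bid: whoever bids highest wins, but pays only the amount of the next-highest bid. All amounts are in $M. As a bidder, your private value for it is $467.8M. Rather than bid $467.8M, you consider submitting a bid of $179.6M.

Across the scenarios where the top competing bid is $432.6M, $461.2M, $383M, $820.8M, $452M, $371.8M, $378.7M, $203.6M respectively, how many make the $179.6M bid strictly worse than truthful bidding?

7

The deviation hurts exactly when the highest competing bid lies strictly between $179.6M and $467.8M — underbidding then forfeits a profitable win.
$432.6M: inside the interval → strictly worse (loss $35.2M).
$461.2M: inside the interval → strictly worse (loss $6.6M).
$383M: inside the interval → strictly worse (loss $84.8M).
$820.8M: above both → same outcome either way.
$452M: inside the interval → strictly worse (loss $15.8M).
$371.8M: inside the interval → strictly worse (loss $96M).
$378.7M: inside the interval → strictly worse (loss $89.1M).
$203.6M: inside the interval → strictly worse (loss $264.2M).
Count: 7.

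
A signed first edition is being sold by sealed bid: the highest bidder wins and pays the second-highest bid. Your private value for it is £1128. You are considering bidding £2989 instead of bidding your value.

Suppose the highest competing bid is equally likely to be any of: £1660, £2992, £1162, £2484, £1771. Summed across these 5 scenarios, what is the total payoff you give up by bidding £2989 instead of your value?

The deviation costs you only when the competing bid falls strictly between £1128 and £2989; elsewhere both bids give the same outcome.
£1660: truthful payoff £0, deviation payoff −£532 → loss £532.
£2992: outcomes coincide → loss £0.
£1162: truthful payoff £0, deviation payoff −£34 → loss £34.
£2484: truthful payoff £0, deviation payoff −£1356 → loss £1356.
£1771: truthful payoff £0, deviation payoff −£643 → loss £643.
Total loss = £532 + £34 + £1356 + £643 = £2565.

£2565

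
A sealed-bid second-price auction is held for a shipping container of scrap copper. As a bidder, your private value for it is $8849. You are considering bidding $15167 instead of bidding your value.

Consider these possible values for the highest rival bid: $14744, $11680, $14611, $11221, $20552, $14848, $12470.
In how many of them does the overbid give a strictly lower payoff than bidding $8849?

6

The deviation hurts exactly when the highest competing bid lies strictly between $8849 and $15167 — overbidding then wins at a price above your value.
$14744: inside the interval → strictly worse (loss $5895).
$11680: inside the interval → strictly worse (loss $2831).
$14611: inside the interval → strictly worse (loss $5762).
$11221: inside the interval → strictly worse (loss $2372).
$20552: above both → same outcome either way.
$14848: inside the interval → strictly worse (loss $5999).
$12470: inside the interval → strictly worse (loss $3621).
Count: 6.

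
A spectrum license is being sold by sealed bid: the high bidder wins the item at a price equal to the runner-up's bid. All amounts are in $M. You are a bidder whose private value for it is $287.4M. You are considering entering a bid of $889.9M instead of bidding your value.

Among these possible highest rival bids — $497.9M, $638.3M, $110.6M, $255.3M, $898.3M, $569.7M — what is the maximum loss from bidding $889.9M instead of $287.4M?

$350.9M

$497.9M: truthful gives $0M, deviation gives −$210.5M → loss $210.5M.
$638.3M: truthful gives $0M, deviation gives −$350.9M → loss $350.9M.
$110.6M: same outcome either way → loss $0M.
$255.3M: same outcome either way → loss $0M.
$898.3M: same outcome either way → loss $0M.
$569.7M: truthful gives $0M, deviation gives −$282.3M → loss $282.3M.
Maximum loss: $350.9M.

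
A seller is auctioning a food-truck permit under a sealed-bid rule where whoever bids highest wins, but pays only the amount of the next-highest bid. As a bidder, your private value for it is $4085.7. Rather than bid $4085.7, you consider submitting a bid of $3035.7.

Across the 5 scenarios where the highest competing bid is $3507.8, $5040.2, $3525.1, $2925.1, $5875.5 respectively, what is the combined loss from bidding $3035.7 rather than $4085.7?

$1138.5

The deviation costs you only when the competing bid falls strictly between $3035.7 and $4085.7; elsewhere both bids give the same outcome.
$3507.8: truthful payoff $577.9, deviation payoff $0 → loss $577.9.
$5040.2: outcomes coincide → loss $0.
$3525.1: truthful payoff $560.6, deviation payoff $0 → loss $560.6.
$2925.1: outcomes coincide → loss $0.
$5875.5: outcomes coincide → loss $0.
Total loss = $577.9 + $560.6 = $1138.5.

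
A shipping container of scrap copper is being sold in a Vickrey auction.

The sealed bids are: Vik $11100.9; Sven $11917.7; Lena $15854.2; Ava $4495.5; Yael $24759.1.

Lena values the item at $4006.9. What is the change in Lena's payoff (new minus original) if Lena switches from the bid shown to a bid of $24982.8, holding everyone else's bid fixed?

−$20752.2

The highest bid among the other bidders is $24759.1; Lena's bid doesn't change that.
Original bid $15854.2: Lena is not highest (top rival bid is $24759.1); payoff $0.
Alternative bid $24982.8: Lena is highest, pays the top rival bid $24759.1; payoff $4006.9 − $24759.1 = −$20752.2.
Change in payoff = −$20752.2 − ($0) = −$20752.2.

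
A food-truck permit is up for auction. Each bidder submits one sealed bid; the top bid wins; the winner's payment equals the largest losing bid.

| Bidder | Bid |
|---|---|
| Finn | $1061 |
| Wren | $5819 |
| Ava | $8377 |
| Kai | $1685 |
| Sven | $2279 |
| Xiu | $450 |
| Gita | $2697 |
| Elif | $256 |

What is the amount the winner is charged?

$5819

Highest bid: Ava at $8377, so Ava wins.
Second-highest bid: Wren at $5819 — that is the price the winner pays.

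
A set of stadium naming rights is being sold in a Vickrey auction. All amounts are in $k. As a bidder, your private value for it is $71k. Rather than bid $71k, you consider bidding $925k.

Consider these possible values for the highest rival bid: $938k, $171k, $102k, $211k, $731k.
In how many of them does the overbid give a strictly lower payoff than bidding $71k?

4

The deviation hurts exactly when the highest competing bid lies strictly between $71k and $925k — overbidding then wins at a price above your value.
$938k: above both → same outcome either way.
$171k: inside the interval → strictly worse (loss $100k).
$102k: inside the interval → strictly worse (loss $31k).
$211k: inside the interval → strictly worse (loss $140k).
$731k: inside the interval → strictly worse (loss $660k).
Count: 4.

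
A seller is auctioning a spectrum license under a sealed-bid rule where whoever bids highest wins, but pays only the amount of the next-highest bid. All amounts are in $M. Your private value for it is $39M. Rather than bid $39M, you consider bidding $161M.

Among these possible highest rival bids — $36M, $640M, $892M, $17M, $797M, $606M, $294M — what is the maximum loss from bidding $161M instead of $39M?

$36M: same outcome either way → loss $0M.
$640M: same outcome either way → loss $0M.
$892M: same outcome either way → loss $0M.
$17M: same outcome either way → loss $0M.
$797M: same outcome either way → loss $0M.
$606M: same outcome either way → loss $0M.
$294M: same outcome either way → loss $0M.
Maximum loss: $0M.

$0M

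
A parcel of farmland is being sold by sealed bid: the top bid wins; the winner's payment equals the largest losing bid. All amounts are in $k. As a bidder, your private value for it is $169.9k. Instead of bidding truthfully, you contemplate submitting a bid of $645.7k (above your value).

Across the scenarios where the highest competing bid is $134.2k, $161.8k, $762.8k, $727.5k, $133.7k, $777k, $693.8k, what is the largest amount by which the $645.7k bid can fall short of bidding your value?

$134.2k: same outcome either way → loss $0k.
$161.8k: same outcome either way → loss $0k.
$762.8k: same outcome either way → loss $0k.
$727.5k: same outcome either way → loss $0k.
$133.7k: same outcome either way → loss $0k.
$777k: same outcome either way → loss $0k.
$693.8k: same outcome either way → loss $0k.
Maximum loss: $0k.

$0k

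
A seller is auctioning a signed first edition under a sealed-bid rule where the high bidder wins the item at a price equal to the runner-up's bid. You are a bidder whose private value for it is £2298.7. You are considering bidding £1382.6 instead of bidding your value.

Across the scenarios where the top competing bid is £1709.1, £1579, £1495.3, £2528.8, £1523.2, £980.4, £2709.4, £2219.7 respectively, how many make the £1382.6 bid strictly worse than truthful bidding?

5

The deviation hurts exactly when the highest competing bid lies strictly between £1382.6 and £2298.7 — underbidding then forfeits a profitable win.
£1709.1: inside the interval → strictly worse (loss £589.6).
£1579: inside the interval → strictly worse (loss £719.7).
£1495.3: inside the interval → strictly worse (loss £803.4).
£2528.8: above both → same outcome either way.
£1523.2: inside the interval → strictly worse (loss £775.5).
£980.4: below both → same outcome either way.
£2709.4: above both → same outcome either way.
£2219.7: inside the interval → strictly worse (loss £79).
Count: 5.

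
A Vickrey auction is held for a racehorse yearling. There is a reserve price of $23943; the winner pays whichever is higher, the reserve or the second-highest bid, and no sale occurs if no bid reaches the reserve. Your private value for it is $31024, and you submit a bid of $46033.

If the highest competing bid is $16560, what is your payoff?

$7081

Your bid $46033 is the highest and exceeds the reserve.
Price = max(second-highest bid, reserve) = max($16560, $23943) = $23943.
Payoff = $31024 − $23943 = $7081.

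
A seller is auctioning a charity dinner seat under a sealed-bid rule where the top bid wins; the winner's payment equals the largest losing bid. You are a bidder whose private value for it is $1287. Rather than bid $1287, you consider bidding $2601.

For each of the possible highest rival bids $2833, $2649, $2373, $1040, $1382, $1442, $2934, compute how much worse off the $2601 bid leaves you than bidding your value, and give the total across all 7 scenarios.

$1336

The deviation costs you only when the competing bid falls strictly between $1287 and $2601; elsewhere both bids give the same outcome.
$2833: outcomes coincide → loss $0.
$2649: outcomes coincide → loss $0.
$2373: truthful payoff $0, deviation payoff −$1086 → loss $1086.
$1040: outcomes coincide → loss $0.
$1382: truthful payoff $0, deviation payoff −$95 → loss $95.
$1442: truthful payoff $0, deviation payoff −$155 → loss $155.
$2934: outcomes coincide → loss $0.
Total loss = $1086 + $95 + $155 = $1336.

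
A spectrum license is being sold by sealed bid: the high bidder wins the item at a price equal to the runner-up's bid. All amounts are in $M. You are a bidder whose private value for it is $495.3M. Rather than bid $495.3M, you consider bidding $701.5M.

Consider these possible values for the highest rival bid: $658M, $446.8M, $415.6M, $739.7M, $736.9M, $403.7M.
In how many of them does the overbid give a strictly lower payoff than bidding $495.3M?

The deviation hurts exactly when the highest competing bid lies strictly between $495.3M and $701.5M — overbidding then wins at a price above your value.
$658M: inside the interval → strictly worse (loss $162.7M).
$446.8M: below both → same outcome either way.
$415.6M: below both → same outcome either way.
$739.7M: above both → same outcome either way.
$736.9M: above both → same outcome either way.
$403.7M: below both → same outcome either way.
Count: 1.

1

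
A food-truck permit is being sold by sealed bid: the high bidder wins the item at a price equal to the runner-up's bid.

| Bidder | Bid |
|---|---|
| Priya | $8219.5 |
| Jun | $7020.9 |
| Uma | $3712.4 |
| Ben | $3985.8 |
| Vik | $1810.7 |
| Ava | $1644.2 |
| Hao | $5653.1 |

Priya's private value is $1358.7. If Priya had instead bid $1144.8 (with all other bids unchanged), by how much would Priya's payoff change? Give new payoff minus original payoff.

The highest bid among the other bidders is $7020.9; Priya's bid doesn't change that.
Original bid $8219.5: Priya is highest, pays the top rival bid $7020.9; payoff $1358.7 − $7020.9 = −$5662.2.
Alternative bid $1144.8: Priya is not highest (top rival bid is $7020.9); payoff $0.
Change in payoff = $0 − (−$5662.2) = $5662.2.

$5662.2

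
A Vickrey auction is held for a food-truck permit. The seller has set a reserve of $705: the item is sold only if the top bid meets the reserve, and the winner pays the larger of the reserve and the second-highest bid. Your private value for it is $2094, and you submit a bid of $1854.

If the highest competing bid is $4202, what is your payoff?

Your bid $1854 is below the highest competing bid $4202, so you lose. Payoff $0.

$0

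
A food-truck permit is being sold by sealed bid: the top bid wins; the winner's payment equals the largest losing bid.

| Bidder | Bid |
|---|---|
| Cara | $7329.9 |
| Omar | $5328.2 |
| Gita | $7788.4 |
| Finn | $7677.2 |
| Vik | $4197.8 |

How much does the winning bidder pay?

$7677.2

Highest bid: Gita at $7788.4, so Gita wins.
Second-highest bid: Finn at $7677.2 — that is the price the winner pays.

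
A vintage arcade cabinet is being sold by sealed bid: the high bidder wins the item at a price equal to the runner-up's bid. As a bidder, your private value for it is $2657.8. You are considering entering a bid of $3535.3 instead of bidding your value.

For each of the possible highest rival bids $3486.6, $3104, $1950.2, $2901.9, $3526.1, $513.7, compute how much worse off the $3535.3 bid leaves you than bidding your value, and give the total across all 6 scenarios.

$2387.4

The deviation costs you only when the competing bid falls strictly between $2657.8 and $3535.3; elsewhere both bids give the same outcome.
$3486.6: truthful payoff $0, deviation payoff −$828.8 → loss $828.8.
$3104: truthful payoff $0, deviation payoff −$446.2 → loss $446.2.
$1950.2: outcomes coincide → loss $0.
$2901.9: truthful payoff $0, deviation payoff −$244.1 → loss $244.1.
$3526.1: truthful payoff $0, deviation payoff −$868.3 → loss $868.3.
$513.7: outcomes coincide → loss $0.
Total loss = $828.8 + $446.2 + $244.1 + $868.3 = $2387.4.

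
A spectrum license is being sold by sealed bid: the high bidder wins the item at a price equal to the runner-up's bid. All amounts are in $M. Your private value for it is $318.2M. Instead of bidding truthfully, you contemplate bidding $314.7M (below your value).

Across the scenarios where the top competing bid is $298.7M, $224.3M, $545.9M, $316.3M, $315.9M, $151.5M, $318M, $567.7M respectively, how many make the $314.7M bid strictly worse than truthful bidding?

3

The deviation hurts exactly when the highest competing bid lies strictly between $314.7M and $318.2M — underbidding then forfeits a profitable win.
$298.7M: below both → same outcome either way.
$224.3M: below both → same outcome either way.
$545.9M: above both → same outcome either way.
$316.3M: inside the interval → strictly worse (loss $1.9M).
$315.9M: inside the interval → strictly worse (loss $2.3M).
$151.5M: below both → same outcome either way.
$318M: inside the interval → strictly worse (loss $0.2M).
$567.7M: above both → same outcome either way.
Count: 3.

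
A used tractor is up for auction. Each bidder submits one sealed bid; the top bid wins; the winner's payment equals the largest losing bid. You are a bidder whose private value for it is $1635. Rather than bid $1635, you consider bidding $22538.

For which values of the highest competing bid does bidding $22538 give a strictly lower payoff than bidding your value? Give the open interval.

If the competing bid is below $1635, both bids win at the same price — no difference.
If it is above $22538, both bids lose — no difference.
If it lies strictly between $1635 and $22538, bidding your value loses (payoff 0) while bidding $22538 wins at a price above your value (payoff negative).
So the deviation strictly hurts on the open interval ($1635, $22538).
In a second-price auction your bid sets only whether you win, not what you pay, so bidding your true value is weakly dominant.

($1635, $22538)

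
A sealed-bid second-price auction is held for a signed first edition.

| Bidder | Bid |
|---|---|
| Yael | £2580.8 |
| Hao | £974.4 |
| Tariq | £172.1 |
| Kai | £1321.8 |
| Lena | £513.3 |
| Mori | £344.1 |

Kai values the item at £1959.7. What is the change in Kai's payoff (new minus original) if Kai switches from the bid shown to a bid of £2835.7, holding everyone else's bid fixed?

−£621.1

The highest bid among the other bidders is £2580.8; Kai's bid doesn't change that.
Original bid £1321.8: Kai is not highest (top rival bid is £2580.8); payoff £0.
Alternative bid £2835.7: Kai is highest, pays the top rival bid £2580.8; payoff £1959.7 − £2580.8 = −£621.1.
Change in payoff = −£621.1 − (£0) = −£621.1.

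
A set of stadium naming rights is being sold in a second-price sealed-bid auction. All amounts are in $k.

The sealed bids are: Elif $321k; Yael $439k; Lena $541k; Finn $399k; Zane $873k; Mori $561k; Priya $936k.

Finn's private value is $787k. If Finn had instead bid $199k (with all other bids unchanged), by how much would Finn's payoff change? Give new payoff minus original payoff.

The highest bid among the other bidders is $936k; Finn's bid doesn't change that.
Original bid $399k: Finn is not highest (top rival bid is $936k); payoff $0k.
Alternative bid $199k: Finn is not highest (top rival bid is $936k); payoff $0k.
Change in payoff = $0k − ($0k) = $0k.

$0k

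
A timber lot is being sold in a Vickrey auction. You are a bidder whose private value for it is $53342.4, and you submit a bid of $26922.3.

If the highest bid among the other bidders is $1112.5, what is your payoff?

Your bid $26922.3 exceeds the highest competing bid $1112.5, so you win.
In a second-price auction the winner pays the second-highest bid, $1112.5.
Payoff = value − price = $53342.4 − $1112.5 = $52229.9.

$52229.9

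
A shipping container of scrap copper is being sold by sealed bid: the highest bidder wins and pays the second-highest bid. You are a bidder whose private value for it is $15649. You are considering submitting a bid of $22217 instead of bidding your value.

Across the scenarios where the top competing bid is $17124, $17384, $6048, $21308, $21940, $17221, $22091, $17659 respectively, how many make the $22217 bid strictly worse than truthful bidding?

The deviation hurts exactly when the highest competing bid lies strictly between $15649 and $22217 — overbidding then wins at a price above your value.
$17124: inside the interval → strictly worse (loss $1475).
$17384: inside the interval → strictly worse (loss $1735).
$6048: below both → same outcome either way.
$21308: inside the interval → strictly worse (loss $5659).
$21940: inside the interval → strictly worse (loss $6291).
$17221: inside the interval → strictly worse (loss $1572).
$22091: inside the interval → strictly worse (loss $6442).
$17659: inside the interval → strictly worse (loss $2010).
Count: 7.

7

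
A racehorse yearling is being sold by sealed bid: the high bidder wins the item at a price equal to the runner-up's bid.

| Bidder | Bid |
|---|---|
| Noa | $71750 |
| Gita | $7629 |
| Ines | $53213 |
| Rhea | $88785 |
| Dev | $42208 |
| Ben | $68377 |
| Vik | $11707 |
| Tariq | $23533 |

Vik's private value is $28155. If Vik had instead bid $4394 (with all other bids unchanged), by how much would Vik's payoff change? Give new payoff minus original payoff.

$0

The highest bid among the other bidders is $88785; Vik's bid doesn't change that.
Original bid $11707: Vik is not highest (top rival bid is $88785); payoff $0.
Alternative bid $4394: Vik is not highest (top rival bid is $88785); payoff $0.
Change in payoff = $0 − ($0) = $0.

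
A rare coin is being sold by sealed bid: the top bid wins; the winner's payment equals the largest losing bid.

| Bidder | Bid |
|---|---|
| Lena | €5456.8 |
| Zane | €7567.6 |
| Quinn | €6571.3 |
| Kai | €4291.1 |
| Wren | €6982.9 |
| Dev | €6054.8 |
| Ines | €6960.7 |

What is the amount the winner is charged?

€6982.9

Highest bid: Zane at €7567.6, so Zane wins.
Second-highest bid: Wren at €6982.9 — that is the price the winner pays.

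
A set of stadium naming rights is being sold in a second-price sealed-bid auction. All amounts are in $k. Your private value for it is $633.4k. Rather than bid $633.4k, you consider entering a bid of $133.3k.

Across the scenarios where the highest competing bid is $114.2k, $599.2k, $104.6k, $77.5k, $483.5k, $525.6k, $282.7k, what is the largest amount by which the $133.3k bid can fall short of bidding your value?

$114.2k: same outcome either way → loss $0k.
$599.2k: truthful gives $34.2k, deviation gives $0k → loss $34.2k.
$104.6k: same outcome either way → loss $0k.
$77.5k: same outcome either way → loss $0k.
$483.5k: truthful gives $149.9k, deviation gives $0k → loss $149.9k.
$525.6k: truthful gives $107.8k, deviation gives $0k → loss $107.8k.
$282.7k: truthful gives $350.7k, deviation gives $0k → loss $350.7k.
Maximum loss: $350.7k.

$350.7k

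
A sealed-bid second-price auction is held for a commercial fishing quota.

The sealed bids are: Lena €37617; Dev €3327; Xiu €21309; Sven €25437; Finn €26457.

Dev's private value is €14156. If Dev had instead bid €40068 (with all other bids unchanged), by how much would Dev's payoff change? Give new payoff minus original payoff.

The highest bid among the other bidders is €37617; Dev's bid doesn't change that.
Original bid €3327: Dev is not highest (top rival bid is €37617); payoff €0.
Alternative bid €40068: Dev is highest, pays the top rival bid €37617; payoff €14156 − €37617 = −€23461.
Change in payoff = −€23461 − (€0) = −€23461.

−€23461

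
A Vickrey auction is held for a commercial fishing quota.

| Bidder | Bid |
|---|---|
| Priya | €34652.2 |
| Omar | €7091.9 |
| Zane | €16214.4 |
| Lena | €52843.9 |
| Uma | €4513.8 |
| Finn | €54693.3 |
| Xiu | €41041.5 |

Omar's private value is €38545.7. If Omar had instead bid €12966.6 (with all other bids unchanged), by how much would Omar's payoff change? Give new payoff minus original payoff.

The highest bid among the other bidders is €54693.3; Omar's bid doesn't change that.
Original bid €7091.9: Omar is not highest (top rival bid is €54693.3); payoff €0.
Alternative bid €12966.6: Omar is not highest (top rival bid is €54693.3); payoff €0.
Change in payoff = €0 − (€0) = €0.

€0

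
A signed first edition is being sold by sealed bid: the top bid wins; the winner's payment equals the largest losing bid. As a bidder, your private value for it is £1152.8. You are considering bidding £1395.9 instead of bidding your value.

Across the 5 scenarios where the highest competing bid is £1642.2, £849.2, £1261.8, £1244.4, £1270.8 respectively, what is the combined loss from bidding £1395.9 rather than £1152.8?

£318.6

The deviation costs you only when the competing bid falls strictly between £1152.8 and £1395.9; elsewhere both bids give the same outcome.
£1642.2: outcomes coincide → loss £0.
£849.2: outcomes coincide → loss £0.
£1261.8: truthful payoff £0, deviation payoff −£109 → loss £109.
£1244.4: truthful payoff £0, deviation payoff −£91.6 → loss £91.6.
£1270.8: truthful payoff £0, deviation payoff −£118 → loss £118.
Total loss = £109 + £91.6 + £118 = £318.6.
Because the price is fixed by the runner-up's bid, deviating from your value can only change a good outcome into a bad one — never the reverse.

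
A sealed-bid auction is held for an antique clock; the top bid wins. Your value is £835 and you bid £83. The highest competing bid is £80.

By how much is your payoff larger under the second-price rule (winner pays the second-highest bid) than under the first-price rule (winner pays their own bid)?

You have the highest bid, so you win under either rule.
Second-price: pay £80 → payoff £755.
First-price: pay your own bid £83 → payoff £752.
Difference = £755 − (£752) = £3.

£3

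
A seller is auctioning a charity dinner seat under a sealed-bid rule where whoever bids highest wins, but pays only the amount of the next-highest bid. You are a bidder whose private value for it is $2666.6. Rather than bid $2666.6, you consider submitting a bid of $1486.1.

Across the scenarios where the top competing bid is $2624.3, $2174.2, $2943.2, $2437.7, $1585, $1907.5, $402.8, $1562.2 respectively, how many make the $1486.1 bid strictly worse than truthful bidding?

6

The deviation hurts exactly when the highest competing bid lies strictly between $1486.1 and $2666.6 — underbidding then forfeits a profitable win.
$2624.3: inside the interval → strictly worse (loss $42.3).
$2174.2: inside the interval → strictly worse (loss $492.4).
$2943.2: above both → same outcome either way.
$2437.7: inside the interval → strictly worse (loss $228.9).
$1585: inside the interval → strictly worse (loss $1081.6).
$1907.5: inside the interval → strictly worse (loss $759.1).
$402.8: below both → same outcome either way.
$1562.2: inside the interval → strictly worse (loss $1104.4).
Count: 6.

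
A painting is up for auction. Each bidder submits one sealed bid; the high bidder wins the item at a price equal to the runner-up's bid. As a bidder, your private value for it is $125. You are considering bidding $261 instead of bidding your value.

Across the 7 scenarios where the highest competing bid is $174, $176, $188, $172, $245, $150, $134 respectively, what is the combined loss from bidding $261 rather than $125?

The deviation costs you only when the competing bid falls strictly between $125 and $261; elsewhere both bids give the same outcome.
$174: truthful payoff $0, deviation payoff −$49 → loss $49.
$176: truthful payoff $0, deviation payoff −$51 → loss $51.
$188: truthful payoff $0, deviation payoff −$63 → loss $63.
$172: truthful payoff $0, deviation payoff −$47 → loss $47.
$245: truthful payoff $0, deviation payoff −$120 → loss $120.
$150: truthful payoff $0, deviation payoff −$25 → loss $25.
$134: truthful payoff $0, deviation payoff −$9 → loss $9.
Total loss = $49 + $51 + $63 + $47 + $120 + $25 + $9 = $364.

$364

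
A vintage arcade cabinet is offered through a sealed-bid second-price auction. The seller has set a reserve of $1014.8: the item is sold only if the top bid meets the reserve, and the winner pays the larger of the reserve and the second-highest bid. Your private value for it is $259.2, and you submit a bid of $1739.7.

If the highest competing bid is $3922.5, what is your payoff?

Your bid $1739.7 is below the highest competing bid $3922.5, so you lose. Payoff $0.

$0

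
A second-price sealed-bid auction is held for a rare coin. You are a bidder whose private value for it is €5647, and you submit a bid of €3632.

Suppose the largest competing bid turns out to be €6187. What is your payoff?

Your bid €3632 is below the highest competing bid €6187, so you lose.
A losing bidder pays nothing and receives nothing: payoff = €0.

€0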